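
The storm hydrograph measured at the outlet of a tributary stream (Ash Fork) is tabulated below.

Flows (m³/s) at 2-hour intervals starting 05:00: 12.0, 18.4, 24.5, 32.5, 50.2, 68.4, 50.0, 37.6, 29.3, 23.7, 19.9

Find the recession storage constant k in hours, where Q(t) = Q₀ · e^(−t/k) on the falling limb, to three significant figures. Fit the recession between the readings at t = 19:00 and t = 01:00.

k ≈ 9.43 h

On the falling limb, Q drops from 37.6 to 19.9 m³/s between t = 19:00 and t = 01:00 (Δt = 6 h).
k = −Δt / ln(Q₂/Q₁) = −6 / ln(19.9/37.6) = 9.43 h.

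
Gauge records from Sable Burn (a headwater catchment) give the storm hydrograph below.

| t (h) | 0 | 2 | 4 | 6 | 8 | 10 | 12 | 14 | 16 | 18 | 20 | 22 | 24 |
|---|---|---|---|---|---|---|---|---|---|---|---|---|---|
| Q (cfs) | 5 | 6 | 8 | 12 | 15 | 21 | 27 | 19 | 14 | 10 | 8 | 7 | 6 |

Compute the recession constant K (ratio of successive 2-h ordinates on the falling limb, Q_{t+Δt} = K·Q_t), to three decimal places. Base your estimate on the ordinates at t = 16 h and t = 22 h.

K ≈ 0.794

Using the recession-limb readings at t = 16 h and t = 22 h: Q falls from 14 to 7 cfs over 3 intervals.
K = (Q₂/Q₁)^(1/3) = (7/14)^(1/3) = 0.794.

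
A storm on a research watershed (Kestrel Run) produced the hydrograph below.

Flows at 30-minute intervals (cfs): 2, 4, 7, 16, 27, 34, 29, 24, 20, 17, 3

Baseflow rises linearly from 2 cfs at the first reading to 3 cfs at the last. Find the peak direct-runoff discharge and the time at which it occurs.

Subtracting baseflow gives direct-runoff ordinates: 0.00, 1.90, 4.80, 13.70, 24.60, 31.50, 26.40, 21.30, 17.20, 14.10, 0.00 cfs.
The maximum is 31.50 cfs, occurring at the reading for t = 2.5 h.

Q_p = 31.50 cfs at t = 2.5 h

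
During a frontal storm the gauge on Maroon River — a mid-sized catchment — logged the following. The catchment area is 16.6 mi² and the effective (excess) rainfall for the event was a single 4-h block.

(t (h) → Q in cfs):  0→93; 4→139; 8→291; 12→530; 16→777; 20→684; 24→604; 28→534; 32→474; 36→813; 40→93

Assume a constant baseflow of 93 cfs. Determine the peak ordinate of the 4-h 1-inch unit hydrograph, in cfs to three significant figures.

Direct runoff: 0.0, 46.0, 198.0, 437.0, 684.0, 591.0, 511.0, 441.0, 381.0, 720.0, 0.0 cfs; ΣQ_DR = 4009 cfs, peak = 720.0 cfs.
Runoff depth d = ΣQ_DR·Δt / A = 4009 × 14400 / (16.6 mi²) = 1.497 in.
The 1-inch UH is the DRH scaled by (1 in)/d, so U_p = 720.0 × 1/1.497 = 481 cfs.

U_p ≈ 481 cfs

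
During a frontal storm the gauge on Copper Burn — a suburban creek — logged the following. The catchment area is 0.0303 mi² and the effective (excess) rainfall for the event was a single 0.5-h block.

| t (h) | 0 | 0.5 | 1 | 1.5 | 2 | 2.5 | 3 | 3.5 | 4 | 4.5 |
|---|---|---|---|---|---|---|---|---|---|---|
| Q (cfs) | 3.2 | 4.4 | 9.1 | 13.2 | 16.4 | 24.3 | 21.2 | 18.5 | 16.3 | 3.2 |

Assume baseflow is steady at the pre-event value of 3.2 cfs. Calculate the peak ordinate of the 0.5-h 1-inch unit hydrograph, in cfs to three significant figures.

Direct runoff: 0.0, 1.2, 5.9, 10.0, 13.2, 21.1, 18.0, 15.3, 13.1, 0.0 cfs; ΣQ_DR = 97.80 cfs, peak = 21.1 cfs.
Runoff depth d = ΣQ_DR·Δt / A = 97.80 × 1800 / (0.0303 mi²) = 2.501 in.
The 1-inch UH is the DRH scaled by (1 in)/d, so U_p = 21.1 × 1/2.501 = 8.44 cfs.

U_p ≈ 8.44 cfs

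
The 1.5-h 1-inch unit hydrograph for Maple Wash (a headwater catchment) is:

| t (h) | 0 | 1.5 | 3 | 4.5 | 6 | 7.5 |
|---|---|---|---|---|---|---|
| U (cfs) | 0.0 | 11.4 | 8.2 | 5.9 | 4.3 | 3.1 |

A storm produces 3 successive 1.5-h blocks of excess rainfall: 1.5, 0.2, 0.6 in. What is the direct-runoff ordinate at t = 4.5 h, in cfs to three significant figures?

By discrete convolution, Q_j = Σ (P_i / 1 in) · U_{j−i}.
At t = 4.5 h (j=3): Q = (1.5/1)·5.9 + (0.2/1)·8.2 + (0.6/1)·11.4 = 17.3 cfs.

Q ≈ 17.3 cfs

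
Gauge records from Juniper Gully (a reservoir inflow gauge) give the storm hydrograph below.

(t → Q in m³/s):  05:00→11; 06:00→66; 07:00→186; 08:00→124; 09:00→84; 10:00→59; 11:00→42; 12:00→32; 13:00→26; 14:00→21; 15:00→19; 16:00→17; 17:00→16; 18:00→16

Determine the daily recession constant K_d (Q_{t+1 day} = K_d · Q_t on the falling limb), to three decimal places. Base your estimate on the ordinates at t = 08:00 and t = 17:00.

Between t = 08:00 and t = 17:00 the flow falls from 124 to 16 m³/s over 9×1 h = 9 h.
Per-interval ratio K = (16/124)^(1/9) = 0.7965; K_d = K^(24/1) = 0.004.

K_d ≈ 0.004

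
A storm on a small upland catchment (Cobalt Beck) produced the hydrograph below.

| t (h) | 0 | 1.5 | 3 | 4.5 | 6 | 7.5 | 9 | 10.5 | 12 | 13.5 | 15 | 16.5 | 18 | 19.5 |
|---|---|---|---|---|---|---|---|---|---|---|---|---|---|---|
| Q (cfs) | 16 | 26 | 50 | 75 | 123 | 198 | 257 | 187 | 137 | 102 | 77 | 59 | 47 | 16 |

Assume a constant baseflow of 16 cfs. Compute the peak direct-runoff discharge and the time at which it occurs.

Subtracting baseflow gives direct-runoff ordinates: 0.0, 10.0, 34.0, 59.0, 107.0, 182.0, 241.0, 171.0, 121.0, 86.0, 61.0, 43.0, 31.0, 0.0 cfs.
The maximum is 241.0 cfs, occurring at the reading for t = 9 h.

Q_p = 241.0 cfs at t = 9 h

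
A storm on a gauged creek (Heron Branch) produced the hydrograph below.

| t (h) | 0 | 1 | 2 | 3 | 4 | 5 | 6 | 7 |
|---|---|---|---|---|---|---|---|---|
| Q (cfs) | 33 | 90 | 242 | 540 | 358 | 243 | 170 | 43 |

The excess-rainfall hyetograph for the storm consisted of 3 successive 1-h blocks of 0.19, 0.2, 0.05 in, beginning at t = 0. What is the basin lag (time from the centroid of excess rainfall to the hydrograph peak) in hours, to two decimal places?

t_L ≈ 1.82 h

Centroid of excess rainfall: t_c = Σ P_i·t̄_i / ΣP_i = 1.1818 h (block centres at 0.5, 1.5, 2.5 h).
Hydrograph peak occurs at t = 3 h, so basin lag t_L = 3 − 1.1818 = 1.82 h.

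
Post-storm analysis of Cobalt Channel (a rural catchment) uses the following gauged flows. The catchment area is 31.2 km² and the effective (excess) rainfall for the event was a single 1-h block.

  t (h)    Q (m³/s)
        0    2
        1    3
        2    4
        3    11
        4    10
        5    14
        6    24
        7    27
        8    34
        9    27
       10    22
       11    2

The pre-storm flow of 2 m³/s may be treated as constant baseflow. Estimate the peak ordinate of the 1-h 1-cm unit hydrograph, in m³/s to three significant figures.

Direct runoff: 0.0, 1.0, 2.0, 9.0, 8.0, 12.0, 22.0, 25.0, 32.0, 25.0, 20.0, 0.0 m³/s; ΣQ_DR = 156.0 m³/s, peak = 32.0 m³/s.
Runoff depth d = ΣQ_DR·Δt / A = 156.0 × 3600 / (31.2 km²) = 18.00 mm.
The 1-cm UH is the DRH scaled by (10 mm)/d, so U_p = 32.0 × 10/18.00 = 17.8 m³/s.

U_p ≈ 17.8 m³/s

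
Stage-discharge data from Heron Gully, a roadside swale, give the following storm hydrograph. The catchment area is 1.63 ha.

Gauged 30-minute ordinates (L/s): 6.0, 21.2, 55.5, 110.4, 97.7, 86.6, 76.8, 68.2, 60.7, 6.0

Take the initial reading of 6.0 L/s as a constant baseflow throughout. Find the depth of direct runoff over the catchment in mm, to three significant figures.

Direct runoff: 0.0, 15.2, 49.5, 104.4, 91.7, 80.6, 70.8, 62.2, 54.7, 0.0 L/s; ΣQ_DR = 529.1 L/s.
V = ΣQ_DR · Δt = 529.1 × 1800 s = 9.524 × 10^5 L.
Over A = 1.63 ha, depth = V / A = 58.4 mm.

d ≈ 58.4 mm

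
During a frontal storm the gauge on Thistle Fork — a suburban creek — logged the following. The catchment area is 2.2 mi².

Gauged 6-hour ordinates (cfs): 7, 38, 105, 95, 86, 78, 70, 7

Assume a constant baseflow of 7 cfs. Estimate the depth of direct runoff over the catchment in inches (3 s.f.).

Direct runoff: 0.0, 31.0, 98.0, 88.0, 79.0, 71.0, 63.0, 0.0 cfs; ΣQ_DR = 430.0 cfs.
V = ΣQ_DR · Δt = 430.0 × 21600 s = 9.288 × 10^6 ft³.
Over A = 2.2 mi², depth = V / A = 1.82 in.

d ≈ 1.82 in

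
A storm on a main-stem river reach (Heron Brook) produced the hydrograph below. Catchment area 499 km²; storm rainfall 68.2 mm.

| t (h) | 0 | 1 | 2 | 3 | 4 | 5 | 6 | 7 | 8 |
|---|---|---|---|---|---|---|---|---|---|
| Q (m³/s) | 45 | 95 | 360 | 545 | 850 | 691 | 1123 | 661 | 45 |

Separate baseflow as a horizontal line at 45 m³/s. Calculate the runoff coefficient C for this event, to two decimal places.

ΣQ_DR = 4010 m³/s; V = ΣQ_DR·Δt = 1.444 × 10^7 m³.
Runoff depth d = V / A = 28.93 mm.
C = d / P = 28.93 / 68.2 = 0.42.

C ≈ 0.42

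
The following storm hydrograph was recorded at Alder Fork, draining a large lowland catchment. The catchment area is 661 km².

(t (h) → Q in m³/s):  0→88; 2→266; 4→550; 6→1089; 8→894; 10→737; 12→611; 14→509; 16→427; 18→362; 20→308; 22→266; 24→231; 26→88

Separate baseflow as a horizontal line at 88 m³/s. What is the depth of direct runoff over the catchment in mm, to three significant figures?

Direct runoff: 0.0, 178.0, 462.0, 1001.0, 806.0, 649.0, 523.0, 421.0, 339.0, 274.0, 220.0, 178.0, 143.0, 0.0 m³/s; ΣQ_DR = 5194 m³/s.
V = ΣQ_DR · Δt = 5194 × 7200 s = 3.740 × 10^7 m³.
Over A = 661 km², depth = V / A = 56.6 mm.

d ≈ 56.6 mm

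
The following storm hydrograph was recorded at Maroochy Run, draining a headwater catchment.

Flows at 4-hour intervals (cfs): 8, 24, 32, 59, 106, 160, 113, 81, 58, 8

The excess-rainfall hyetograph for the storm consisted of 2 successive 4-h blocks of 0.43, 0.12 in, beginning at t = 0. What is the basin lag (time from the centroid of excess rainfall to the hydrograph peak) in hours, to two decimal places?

t_L ≈ 17.13 h

Centroid of excess rainfall: t_c = Σ P_i·t̄_i / ΣP_i = 2.8727 h (block centres at 2, 6 h).
Hydrograph peak occurs at t = 20 h, so basin lag t_L = 20 − 2.8727 = 17.13 h.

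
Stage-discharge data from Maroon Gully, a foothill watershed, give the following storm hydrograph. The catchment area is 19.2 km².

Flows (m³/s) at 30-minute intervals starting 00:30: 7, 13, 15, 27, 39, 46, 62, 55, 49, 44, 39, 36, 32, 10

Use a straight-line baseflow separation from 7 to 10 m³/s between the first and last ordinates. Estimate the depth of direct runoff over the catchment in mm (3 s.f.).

d ≈ 33.3 mm

Direct runoff: 0.00, 5.77, 7.54, 19.31, 31.08, 37.85, 53.62, 46.38, 40.15, 34.92, 29.69, 26.46, 22.23, 0.00 m³/s; ΣQ_DR = 355.0 m³/s.
V = ΣQ_DR · Δt = 355.0 × 1800 s = 6.390 × 10^5 m³.
Over A = 19.2 km², depth = V / A = 33.3 mm.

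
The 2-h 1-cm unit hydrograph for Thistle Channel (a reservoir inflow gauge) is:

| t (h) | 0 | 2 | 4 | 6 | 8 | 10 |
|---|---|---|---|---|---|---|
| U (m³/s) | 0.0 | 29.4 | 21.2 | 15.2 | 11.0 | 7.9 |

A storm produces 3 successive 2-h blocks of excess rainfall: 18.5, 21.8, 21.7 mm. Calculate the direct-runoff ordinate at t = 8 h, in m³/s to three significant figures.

Q ≈ 99.5 m³/s

By discrete convolution, Q_j = Σ (P_i / 10 mm) · U_{j−i}.
At t = 8 h (j=4): Q = (18.5/10)·11.0 + (21.8/10)·15.2 + (21.7/10)·21.2 = 99.5 m³/s.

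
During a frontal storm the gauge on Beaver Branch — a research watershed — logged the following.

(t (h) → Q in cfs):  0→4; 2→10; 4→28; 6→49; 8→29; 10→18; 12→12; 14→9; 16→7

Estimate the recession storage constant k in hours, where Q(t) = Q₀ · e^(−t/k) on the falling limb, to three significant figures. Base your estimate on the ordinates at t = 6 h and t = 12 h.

On the falling limb, Q drops from 49 to 12 cfs between t = 6 h and t = 12 h (Δt = 6 h).
k = −Δt / ln(Q₂/Q₁) = −6 / ln(12/49) = 4.26 h.

k ≈ 4.26 h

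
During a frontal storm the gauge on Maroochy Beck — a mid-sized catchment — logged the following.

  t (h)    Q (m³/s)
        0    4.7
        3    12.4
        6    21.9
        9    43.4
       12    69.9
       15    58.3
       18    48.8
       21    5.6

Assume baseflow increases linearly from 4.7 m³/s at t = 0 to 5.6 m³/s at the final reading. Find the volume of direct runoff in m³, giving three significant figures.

Direct-runoff ordinates (Q − Q_b): 0.00, 7.57, 16.94, 38.31, 64.69, 52.96, 43.33, 0.00 m³/s.
ΣQ_DR = 223.8 m³/s.
With Δt = 3 h = 10800 s, V = ΣQ_DR · Δt = 223.8 × 10800 = 2.42 × 10^6 m³.

V ≈ 2.42 × 10^6 m³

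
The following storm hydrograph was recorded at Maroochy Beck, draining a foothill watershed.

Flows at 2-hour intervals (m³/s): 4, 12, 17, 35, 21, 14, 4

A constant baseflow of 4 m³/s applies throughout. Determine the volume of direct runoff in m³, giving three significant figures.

V ≈ 5.69 × 10^5 m³

Direct-runoff ordinates (Q − Q_b): 0.0, 8.0, 13.0, 31.0, 17.0, 10.0, 0.0 m³/s.
ΣQ_DR = 79.00 m³/s.
With Δt = 2 h = 7200 s, V = ΣQ_DR · Δt = 79.00 × 7200 = 5.69 × 10^5 m³.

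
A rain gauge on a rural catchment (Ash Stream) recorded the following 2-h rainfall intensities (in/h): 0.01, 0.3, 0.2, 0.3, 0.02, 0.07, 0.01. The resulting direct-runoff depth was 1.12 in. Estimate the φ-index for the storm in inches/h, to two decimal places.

φ ≈ 0.08 in/h

Only the 3 blocks with intensity above φ contribute runoff: 0.3, 0.2, 0.3 in/h.
Σ(I−φ)·Δt = d  ⇒  (0.3+0.2+0.3 − 3φ)·2 = 1.12
φ = (0.8000 − 1.12/2) / 3 = 0.08 in/h.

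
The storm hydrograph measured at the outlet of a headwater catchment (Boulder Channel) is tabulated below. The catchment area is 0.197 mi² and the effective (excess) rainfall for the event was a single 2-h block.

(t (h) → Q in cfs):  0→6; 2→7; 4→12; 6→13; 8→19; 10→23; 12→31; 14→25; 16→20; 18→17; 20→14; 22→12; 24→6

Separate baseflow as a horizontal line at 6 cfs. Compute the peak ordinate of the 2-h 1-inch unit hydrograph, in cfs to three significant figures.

U_p ≈ 12.5 cfs

Direct runoff: 0.0, 1.0, 6.0, 7.0, 13.0, 17.0, 25.0, 19.0, 14.0, 11.0, 8.0, 6.0, 0.0 cfs; ΣQ_DR = 127.0 cfs, peak = 25.0 cfs.
Runoff depth d = ΣQ_DR·Δt / A = 127.0 × 7200 / (0.197 mi²) = 1.998 in.
The 1-inch UH is the DRH scaled by (1 in)/d, so U_p = 25.0 × 1/1.998 = 12.5 cfs.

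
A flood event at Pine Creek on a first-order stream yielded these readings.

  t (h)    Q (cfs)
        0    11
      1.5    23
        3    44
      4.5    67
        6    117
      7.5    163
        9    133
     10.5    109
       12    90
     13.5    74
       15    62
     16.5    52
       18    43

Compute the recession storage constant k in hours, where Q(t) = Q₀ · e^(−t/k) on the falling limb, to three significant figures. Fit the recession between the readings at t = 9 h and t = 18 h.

k ≈ 7.97 h

On the falling limb, Q drops from 133 to 43 cfs between t = 9 h and t = 18 h (Δt = 9 h).
k = −Δt / ln(Q₂/Q₁) = −9 / ln(43/133) = 7.97 h.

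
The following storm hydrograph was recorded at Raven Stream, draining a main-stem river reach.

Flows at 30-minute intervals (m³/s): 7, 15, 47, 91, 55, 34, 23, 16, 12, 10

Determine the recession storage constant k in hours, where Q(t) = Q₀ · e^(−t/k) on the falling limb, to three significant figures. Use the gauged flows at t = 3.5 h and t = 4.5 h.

On the falling limb, Q drops from 16 to 10 m³/s between t = 3.5 h and t = 4.5 h (Δt = 1 h).
k = −Δt / ln(Q₂/Q₁) = −1 / ln(10/16) = 2.13 h.

k ≈ 2.13 h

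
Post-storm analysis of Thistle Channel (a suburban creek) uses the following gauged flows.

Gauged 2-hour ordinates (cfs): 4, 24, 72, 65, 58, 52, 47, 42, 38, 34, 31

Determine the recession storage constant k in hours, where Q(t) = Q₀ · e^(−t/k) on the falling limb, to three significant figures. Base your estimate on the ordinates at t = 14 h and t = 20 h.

k ≈ 19.8 h

On the falling limb, Q drops from 42 to 31 cfs between t = 14 h and t = 20 h (Δt = 6 h).
k = −Δt / ln(Q₂/Q₁) = −6 / ln(31/42) = 19.8 h.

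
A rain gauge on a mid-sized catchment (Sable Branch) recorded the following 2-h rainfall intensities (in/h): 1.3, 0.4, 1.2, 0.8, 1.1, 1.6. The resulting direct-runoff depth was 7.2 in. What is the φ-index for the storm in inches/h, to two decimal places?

Only the 5 blocks with intensity above φ contribute runoff: 1.3, 1.2, 0.8, 1.1, 1.6 in/h.
Σ(I−φ)·Δt = d  ⇒  (1.3+1.2+0.8+1.1+1.6 − 5φ)·2 = 7.2
φ = (6.000 − 7.2/2) / 5 = 0.48 in/h.

φ ≈ 0.48 in/h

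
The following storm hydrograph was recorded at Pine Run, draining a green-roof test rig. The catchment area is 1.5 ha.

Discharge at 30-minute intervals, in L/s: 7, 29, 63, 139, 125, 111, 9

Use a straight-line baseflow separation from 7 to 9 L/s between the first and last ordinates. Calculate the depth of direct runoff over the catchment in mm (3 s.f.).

d ≈ 51.2 mm

Direct runoff: 0.00, 21.67, 55.33, 131.00, 116.67, 102.33, 0.00 L/s; ΣQ_DR = 427.0 L/s.
V = ΣQ_DR · Δt = 427.0 × 1800 s = 7.686 × 10^5 L.
Over A = 1.5 ha, depth = V / A = 51.2 mm.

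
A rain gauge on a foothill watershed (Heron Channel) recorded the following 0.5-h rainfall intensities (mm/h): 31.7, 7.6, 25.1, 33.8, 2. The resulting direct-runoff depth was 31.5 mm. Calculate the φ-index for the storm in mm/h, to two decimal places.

φ ≈ 9.20 mm/h

Only the 3 blocks with intensity above φ contribute runoff: 31.7, 25.1, 33.8 mm/h.
Σ(I−φ)·Δt = d  ⇒  (31.7+25.1+33.8 − 3φ)·0.5 = 31.5
φ = (90.60 − 31.5/0.5) / 3 = 9.20 mm/h.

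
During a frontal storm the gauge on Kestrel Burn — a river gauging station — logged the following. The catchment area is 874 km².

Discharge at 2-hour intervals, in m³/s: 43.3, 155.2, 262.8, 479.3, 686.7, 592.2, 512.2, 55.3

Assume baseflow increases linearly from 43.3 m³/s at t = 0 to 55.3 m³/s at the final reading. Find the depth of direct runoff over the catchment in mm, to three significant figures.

d ≈ 19.7 mm

Direct runoff: 0.00, 110.19, 216.07, 430.86, 636.54, 540.33, 458.61, 0.00 m³/s; ΣQ_DR = 2393 m³/s.
V = ΣQ_DR · Δt = 2393 × 7200 s = 1.723 × 10^7 m³.
Over A = 874 km², depth = V / A = 19.7 mm.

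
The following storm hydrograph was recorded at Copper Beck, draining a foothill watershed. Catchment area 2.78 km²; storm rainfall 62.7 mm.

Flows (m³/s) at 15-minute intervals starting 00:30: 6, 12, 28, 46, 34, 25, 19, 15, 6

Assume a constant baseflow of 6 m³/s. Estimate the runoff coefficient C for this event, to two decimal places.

ΣQ_DR = 137.0 m³/s; V = ΣQ_DR·Δt = 1.233 × 10^5 m³.
Runoff depth d = V / A = 44.35 mm.
C = d / P = 44.35 / 62.7 = 0.71.

C ≈ 0.71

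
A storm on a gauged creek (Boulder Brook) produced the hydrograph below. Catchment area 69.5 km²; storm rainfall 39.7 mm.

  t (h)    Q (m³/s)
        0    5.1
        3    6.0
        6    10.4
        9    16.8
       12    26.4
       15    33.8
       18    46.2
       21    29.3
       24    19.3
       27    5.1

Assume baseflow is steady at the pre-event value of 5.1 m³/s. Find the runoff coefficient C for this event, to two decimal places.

C ≈ 0.58

ΣQ_DR = 147.4 m³/s; V = ΣQ_DR·Δt = 1.592 × 10^6 m³.
Runoff depth d = V / A = 22.91 mm.
C = d / P = 22.91 / 39.7 = 0.58.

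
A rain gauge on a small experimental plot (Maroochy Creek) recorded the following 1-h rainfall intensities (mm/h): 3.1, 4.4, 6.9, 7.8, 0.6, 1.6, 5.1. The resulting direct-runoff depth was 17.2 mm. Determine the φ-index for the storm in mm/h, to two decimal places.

φ ≈ 2.02 mm/h

Only the 5 blocks with intensity above φ contribute runoff: 3.1, 4.4, 6.9, 7.8, 5.1 mm/h.
Σ(I−φ)·Δt = d  ⇒  (3.1+4.4+6.9+7.8+5.1 − 5φ)·1 = 17.2
φ = (27.30 − 17.2/1) / 5 = 2.02 mm/h.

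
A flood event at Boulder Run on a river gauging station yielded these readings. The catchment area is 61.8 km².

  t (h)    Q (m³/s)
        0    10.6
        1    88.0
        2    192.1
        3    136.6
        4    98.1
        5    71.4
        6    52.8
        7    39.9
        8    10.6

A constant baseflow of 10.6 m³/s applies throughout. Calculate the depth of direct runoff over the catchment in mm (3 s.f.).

d ≈ 35.2 mm

Direct runoff: 0.0, 77.4, 181.5, 126.0, 87.5, 60.8, 42.2, 29.3, 0.0 m³/s; ΣQ_DR = 604.7 m³/s.
V = ΣQ_DR · Δt = 604.7 × 3600 s = 2.177 × 10^6 m³.
Over A = 61.8 km², depth = V / A = 35.2 mm.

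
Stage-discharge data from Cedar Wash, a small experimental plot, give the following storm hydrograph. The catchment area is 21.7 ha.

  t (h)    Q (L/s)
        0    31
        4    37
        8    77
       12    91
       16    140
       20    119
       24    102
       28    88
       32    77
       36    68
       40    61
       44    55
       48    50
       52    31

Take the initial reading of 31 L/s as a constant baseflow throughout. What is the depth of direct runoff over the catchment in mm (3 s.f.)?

d ≈ 39.4 mm

Direct runoff: 0.0, 6.0, 46.0, 60.0, 109.0, 88.0, 71.0, 57.0, 46.0, 37.0, 30.0, 24.0, 19.0, 0.0 L/s; ΣQ_DR = 593.0 L/s.
V = ΣQ_DR · Δt = 593.0 × 14400 s = 8.539 × 10^6 L.
Over A = 21.7 ha, depth = V / A = 39.4 mm.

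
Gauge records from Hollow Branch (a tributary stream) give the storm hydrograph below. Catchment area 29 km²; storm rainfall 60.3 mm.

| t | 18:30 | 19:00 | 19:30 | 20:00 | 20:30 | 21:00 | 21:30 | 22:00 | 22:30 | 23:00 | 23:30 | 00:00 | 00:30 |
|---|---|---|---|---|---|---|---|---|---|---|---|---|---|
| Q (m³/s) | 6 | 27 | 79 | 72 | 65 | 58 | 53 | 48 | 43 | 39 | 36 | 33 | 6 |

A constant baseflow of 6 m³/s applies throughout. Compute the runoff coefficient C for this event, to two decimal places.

C ≈ 0.50

ΣQ_DR = 487.0 m³/s; V = ΣQ_DR·Δt = 8.766 × 10^5 m³.
Runoff depth d = V / A = 30.23 mm.
C = d / P = 30.23 / 60.3 = 0.50.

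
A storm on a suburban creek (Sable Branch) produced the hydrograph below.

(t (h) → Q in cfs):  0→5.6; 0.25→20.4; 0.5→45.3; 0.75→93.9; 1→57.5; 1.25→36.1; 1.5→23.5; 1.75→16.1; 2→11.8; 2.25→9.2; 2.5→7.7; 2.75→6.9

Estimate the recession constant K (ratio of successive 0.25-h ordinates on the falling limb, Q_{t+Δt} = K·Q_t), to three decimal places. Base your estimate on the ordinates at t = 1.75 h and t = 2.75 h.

Using the recession-limb readings at t = 1.75 h and t = 2.75 h: Q falls from 16.1 to 6.9 cfs over 4 intervals.
K = (Q₂/Q₁)^(1/4) = (6.9/16.1)^(1/4) = 0.809.

K ≈ 0.809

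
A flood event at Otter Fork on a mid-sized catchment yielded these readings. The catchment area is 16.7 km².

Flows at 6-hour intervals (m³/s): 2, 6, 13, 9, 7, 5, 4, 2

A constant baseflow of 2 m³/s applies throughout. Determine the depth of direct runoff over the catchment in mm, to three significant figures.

d ≈ 41.4 mm

Direct runoff: 0.0, 4.0, 11.0, 7.0, 5.0, 3.0, 2.0, 0.0 m³/s; ΣQ_DR = 32.00 m³/s.
V = ΣQ_DR · Δt = 32.00 × 21600 s = 6.912 × 10^5 m³.
Over A = 16.7 km², depth = V / A = 41.4 mm.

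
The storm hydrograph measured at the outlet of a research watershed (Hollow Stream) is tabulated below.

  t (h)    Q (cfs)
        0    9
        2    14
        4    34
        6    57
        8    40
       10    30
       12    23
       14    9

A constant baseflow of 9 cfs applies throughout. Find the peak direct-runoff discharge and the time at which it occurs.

Subtracting baseflow gives direct-runoff ordinates: 0.0, 5.0, 25.0, 48.0, 31.0, 21.0, 14.0, 0.0 cfs.
The maximum is 48.0 cfs, occurring at the reading for t = 6 h.

Q_p = 48.0 cfs at t = 6 h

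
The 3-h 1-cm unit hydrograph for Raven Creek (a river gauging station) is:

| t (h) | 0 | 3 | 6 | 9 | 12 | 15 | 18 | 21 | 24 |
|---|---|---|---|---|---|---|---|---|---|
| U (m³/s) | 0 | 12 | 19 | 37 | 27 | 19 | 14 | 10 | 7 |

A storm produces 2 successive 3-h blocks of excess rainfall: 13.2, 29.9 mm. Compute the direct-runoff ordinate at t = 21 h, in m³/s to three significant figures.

Q ≈ 55.1 m³/s

By discrete convolution, Q_j = Σ (P_i / 10 mm) · U_{j−i}.
At t = 21 h (j=7): Q = (13.2/10)·10 + (29.9/10)·14 = 55.1 m³/s.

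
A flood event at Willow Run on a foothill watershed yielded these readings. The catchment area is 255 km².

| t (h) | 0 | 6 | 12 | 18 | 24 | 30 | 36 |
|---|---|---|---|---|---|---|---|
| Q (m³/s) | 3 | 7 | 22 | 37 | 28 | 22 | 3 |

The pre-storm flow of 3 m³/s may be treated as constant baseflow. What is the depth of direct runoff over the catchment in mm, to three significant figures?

Direct runoff: 0.0, 4.0, 19.0, 34.0, 25.0, 19.0, 0.0 m³/s; ΣQ_DR = 101.0 m³/s.
V = ΣQ_DR · Δt = 101.0 × 21600 s = 2.182 × 10^6 m³.
Over A = 255 km², depth = V / A = 8.56 mm.

d ≈ 8.56 mm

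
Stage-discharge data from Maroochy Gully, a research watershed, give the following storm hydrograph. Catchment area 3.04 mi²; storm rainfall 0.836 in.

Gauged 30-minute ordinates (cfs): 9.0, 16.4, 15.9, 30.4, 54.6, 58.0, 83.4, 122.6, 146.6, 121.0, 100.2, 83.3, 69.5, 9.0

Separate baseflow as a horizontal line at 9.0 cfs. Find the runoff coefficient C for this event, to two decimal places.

ΣQ_DR = 793.9 cfs; V = ΣQ_DR·Δt = 1.429 × 10^6 ft³.
Runoff depth d = V / A = 0.2023 in.
C = d / P = 0.2023 / 0.836 = 0.24.

C ≈ 0.24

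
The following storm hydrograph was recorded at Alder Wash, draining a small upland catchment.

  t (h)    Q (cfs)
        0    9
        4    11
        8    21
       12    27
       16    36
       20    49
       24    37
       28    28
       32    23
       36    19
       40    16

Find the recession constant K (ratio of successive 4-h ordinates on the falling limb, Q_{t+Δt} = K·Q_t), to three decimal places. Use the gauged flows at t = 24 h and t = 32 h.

Using the recession-limb readings at t = 24 h and t = 32 h: Q falls from 37 to 23 cfs over 2 intervals.
K = (Q₂/Q₁)^(1/2) = (23/37)^(1/2) = 0.788.

K ≈ 0.788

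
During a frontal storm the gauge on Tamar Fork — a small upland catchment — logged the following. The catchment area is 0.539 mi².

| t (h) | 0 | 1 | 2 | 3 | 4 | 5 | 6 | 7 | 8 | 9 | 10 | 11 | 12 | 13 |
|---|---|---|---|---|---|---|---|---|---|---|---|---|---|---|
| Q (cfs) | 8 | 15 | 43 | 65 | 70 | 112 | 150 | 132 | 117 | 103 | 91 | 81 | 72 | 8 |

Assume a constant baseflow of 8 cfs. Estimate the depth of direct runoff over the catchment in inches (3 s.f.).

d ≈ 2.75 in

Direct runoff: 0.0, 7.0, 35.0, 57.0, 62.0, 104.0, 142.0, 124.0, 109.0, 95.0, 83.0, 73.0, 64.0, 0.0 cfs; ΣQ_DR = 955.0 cfs.
V = ΣQ_DR · Δt = 955.0 × 3600 s = 3.438 × 10^6 ft³.
Over A = 0.539 mi², depth = V / A = 2.75 in.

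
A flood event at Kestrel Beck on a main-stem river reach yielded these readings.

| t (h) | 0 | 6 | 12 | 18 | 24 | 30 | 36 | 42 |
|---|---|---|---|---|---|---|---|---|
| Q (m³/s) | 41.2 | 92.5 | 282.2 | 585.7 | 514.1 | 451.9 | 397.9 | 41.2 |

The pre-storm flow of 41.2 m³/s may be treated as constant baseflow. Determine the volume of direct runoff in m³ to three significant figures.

V ≈ 4.49 × 10^7 m³

Direct-runoff ordinates (Q − Q_b): 0.0, 51.3, 241.0, 544.5, 472.9, 410.7, 356.7, 0.0 m³/s.
ΣQ_DR = 2077 m³/s.
With Δt = 6 h = 21600 s, V = ΣQ_DR · Δt = 2077 × 21600 = 4.49 × 10^7 m³.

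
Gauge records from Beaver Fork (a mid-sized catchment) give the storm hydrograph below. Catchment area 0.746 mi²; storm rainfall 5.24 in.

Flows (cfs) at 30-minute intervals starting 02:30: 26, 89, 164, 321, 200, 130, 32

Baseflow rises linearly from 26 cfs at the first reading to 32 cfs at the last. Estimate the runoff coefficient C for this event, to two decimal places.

ΣQ_DR = 759.0 cfs; V = ΣQ_DR·Δt = 1.366 × 10^6 ft³.
Runoff depth d = V / A = 0.7883 in.
C = d / P = 0.7883 / 5.24 = 0.15.

C ≈ 0.15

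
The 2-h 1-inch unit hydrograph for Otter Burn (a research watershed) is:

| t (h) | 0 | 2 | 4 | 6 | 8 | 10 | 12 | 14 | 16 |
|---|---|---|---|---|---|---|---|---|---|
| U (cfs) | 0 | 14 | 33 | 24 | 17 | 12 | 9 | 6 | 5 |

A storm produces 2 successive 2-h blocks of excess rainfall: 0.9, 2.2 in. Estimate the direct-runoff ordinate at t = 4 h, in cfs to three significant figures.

By discrete convolution, Q_j = Σ (P_i / 1 in) · U_{j−i}.
At t = 4 h (j=2): Q = (0.9/1)·33 + (2.2/1)·14 = 60.5 cfs.

Q ≈ 60.5 cfs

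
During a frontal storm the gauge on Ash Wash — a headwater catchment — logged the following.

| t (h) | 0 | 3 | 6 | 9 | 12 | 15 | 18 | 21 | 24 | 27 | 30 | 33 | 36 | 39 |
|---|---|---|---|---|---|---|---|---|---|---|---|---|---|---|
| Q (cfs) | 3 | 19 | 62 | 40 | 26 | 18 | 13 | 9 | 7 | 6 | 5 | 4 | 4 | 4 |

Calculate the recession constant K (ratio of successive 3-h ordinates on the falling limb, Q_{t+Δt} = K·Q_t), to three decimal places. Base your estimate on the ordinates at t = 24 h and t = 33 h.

K ≈ 0.830

Using the recession-limb readings at t = 24 h and t = 33 h: Q falls from 7 to 4 cfs over 3 intervals.
K = (Q₂/Q₁)^(1/3) = (4/7)^(1/3) = 0.830.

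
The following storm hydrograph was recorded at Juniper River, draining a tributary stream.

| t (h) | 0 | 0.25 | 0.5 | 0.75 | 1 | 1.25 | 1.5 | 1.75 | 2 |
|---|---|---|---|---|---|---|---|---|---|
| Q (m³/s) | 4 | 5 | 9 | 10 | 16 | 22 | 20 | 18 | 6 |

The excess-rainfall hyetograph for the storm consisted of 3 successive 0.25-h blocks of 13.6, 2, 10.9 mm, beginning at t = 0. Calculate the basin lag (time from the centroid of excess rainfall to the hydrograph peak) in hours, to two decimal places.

Centroid of excess rainfall: t_c = Σ P_i·t̄_i / ΣP_i = 0.3495 h (block centres at 0.125, 0.375, 0.625 h).
Hydrograph peak occurs at t = 1.25 h, so basin lag t_L = 1.25 − 0.3495 = 0.90 h.

t_L ≈ 0.90 h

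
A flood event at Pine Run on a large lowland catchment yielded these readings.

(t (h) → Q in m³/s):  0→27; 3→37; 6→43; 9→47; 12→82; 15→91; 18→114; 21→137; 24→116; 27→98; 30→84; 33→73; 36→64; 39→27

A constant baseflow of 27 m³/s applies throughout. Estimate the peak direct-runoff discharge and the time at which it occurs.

Subtracting baseflow gives direct-runoff ordinates: 0.0, 10.0, 16.0, 20.0, 55.0, 64.0, 87.0, 110.0, 89.0, 71.0, 57.0, 46.0, 37.0, 0.0 m³/s.
The maximum is 110.0 m³/s, occurring at the reading for t = 21 h.

Q_p = 110.0 m³/s at t = 21 h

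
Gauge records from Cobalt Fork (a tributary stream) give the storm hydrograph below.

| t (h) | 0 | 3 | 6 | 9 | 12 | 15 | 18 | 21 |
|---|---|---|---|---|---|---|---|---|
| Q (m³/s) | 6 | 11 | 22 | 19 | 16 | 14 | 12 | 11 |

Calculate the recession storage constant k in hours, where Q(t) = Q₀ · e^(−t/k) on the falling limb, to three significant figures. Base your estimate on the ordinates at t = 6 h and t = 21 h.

k ≈ 21.6 h

On the falling limb, Q drops from 22 to 11 m³/s between t = 6 h and t = 21 h (Δt = 15 h).
k = −Δt / ln(Q₂/Q₁) = −15 / ln(11/22) = 21.6 h.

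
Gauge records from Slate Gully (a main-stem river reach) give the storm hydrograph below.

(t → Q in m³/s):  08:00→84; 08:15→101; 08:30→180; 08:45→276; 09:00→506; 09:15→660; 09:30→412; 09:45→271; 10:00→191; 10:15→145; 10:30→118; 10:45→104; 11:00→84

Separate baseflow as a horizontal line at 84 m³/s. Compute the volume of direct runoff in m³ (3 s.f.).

V ≈ 1.84 × 10^6 m³

Direct-runoff ordinates (Q − Q_b): 0.0, 17.0, 96.0, 192.0, 422.0, 576.0, 328.0, 187.0, 107.0, 61.0, 34.0, 20.0, 0.0 m³/s.
ΣQ_DR = 2040 m³/s.
With Δt = 0.25 h = 900 s, V = ΣQ_DR · Δt = 2040 × 900 = 1.84 × 10^6 m³.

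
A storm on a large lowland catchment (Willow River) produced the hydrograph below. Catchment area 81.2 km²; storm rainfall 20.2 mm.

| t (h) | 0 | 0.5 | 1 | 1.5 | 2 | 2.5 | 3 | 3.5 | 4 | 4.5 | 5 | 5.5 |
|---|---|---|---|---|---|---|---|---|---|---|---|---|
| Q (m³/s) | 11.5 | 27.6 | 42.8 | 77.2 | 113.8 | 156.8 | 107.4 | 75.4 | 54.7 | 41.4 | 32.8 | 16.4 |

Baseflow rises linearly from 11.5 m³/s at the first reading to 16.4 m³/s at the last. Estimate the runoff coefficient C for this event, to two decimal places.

C ≈ 0.65

ΣQ_DR = 590.4 m³/s; V = ΣQ_DR·Δt = 1.063 × 10^6 m³.
Runoff depth d = V / A = 13.09 mm.
C = d / P = 13.09 / 20.2 = 0.65.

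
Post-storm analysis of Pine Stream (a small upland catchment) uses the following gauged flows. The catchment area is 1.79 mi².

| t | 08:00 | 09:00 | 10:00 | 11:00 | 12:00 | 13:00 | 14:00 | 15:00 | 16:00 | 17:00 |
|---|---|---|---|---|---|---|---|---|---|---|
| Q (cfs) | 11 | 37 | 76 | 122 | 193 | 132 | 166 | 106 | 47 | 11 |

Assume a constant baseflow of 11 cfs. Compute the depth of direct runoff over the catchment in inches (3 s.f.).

Direct runoff: 0.0, 26.0, 65.0, 111.0, 182.0, 121.0, 155.0, 95.0, 36.0, 0.0 cfs; ΣQ_DR = 791.0 cfs.
V = ΣQ_DR · Δt = 791.0 × 3600 s = 2.848 × 10^6 ft³.
Over A = 1.79 mi², depth = V / A = 0.685 in.

d ≈ 0.685 in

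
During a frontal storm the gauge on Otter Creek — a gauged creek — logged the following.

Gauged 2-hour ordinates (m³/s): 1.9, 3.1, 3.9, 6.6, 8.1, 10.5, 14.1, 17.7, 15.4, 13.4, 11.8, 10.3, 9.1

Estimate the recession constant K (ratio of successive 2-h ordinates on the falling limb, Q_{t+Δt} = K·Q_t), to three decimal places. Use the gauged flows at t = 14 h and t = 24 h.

K ≈ 0.875

Using the recession-limb readings at t = 14 h and t = 24 h: Q falls from 17.7 to 9.1 m³/s over 5 intervals.
K = (Q₂/Q₁)^(1/5) = (9.1/17.7)^(1/5) = 0.875.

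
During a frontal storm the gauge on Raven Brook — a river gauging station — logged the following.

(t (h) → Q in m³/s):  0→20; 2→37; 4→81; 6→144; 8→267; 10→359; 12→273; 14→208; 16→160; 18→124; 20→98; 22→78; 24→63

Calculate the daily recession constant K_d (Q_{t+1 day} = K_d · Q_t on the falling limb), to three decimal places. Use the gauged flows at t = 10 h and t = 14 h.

K_d ≈ 0.038

Between t = 10 h and t = 14 h the flow falls from 359 to 208 m³/s over 2×2 h = 4 h.
Per-interval ratio K = (208/359)^(1/2) = 0.7612; K_d = K^(24/2) = 0.038.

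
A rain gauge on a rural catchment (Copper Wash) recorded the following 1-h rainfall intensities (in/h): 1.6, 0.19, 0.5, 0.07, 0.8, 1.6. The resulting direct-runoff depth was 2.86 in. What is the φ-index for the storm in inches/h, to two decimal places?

φ ≈ 0.41 in/h

Only the 4 blocks with intensity above φ contribute runoff: 1.6, 0.5, 0.8, 1.6 in/h.
Σ(I−φ)·Δt = d  ⇒  (1.6+0.5+0.8+1.6 − 4φ)·1 = 2.86
φ = (4.500 − 2.86/1) / 4 = 0.41 in/h.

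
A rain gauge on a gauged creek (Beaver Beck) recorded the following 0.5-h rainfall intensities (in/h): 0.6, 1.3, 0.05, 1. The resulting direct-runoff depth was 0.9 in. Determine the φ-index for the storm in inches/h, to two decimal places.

φ ≈ 0.37 in/h

Only the 3 blocks with intensity above φ contribute runoff: 0.6, 1.3, 1 in/h.
Σ(I−φ)·Δt = d  ⇒  (0.6+1.3+1 − 3φ)·0.5 = 0.9
φ = (2.900 − 0.9/0.5) / 3 = 0.37 in/h.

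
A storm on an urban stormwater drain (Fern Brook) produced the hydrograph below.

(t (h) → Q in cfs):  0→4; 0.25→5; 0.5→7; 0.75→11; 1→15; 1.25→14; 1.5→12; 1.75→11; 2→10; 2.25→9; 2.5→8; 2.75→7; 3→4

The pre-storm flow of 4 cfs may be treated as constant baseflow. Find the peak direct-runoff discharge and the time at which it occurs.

Q_p = 11.0 cfs at t = 1 h

Subtracting baseflow gives direct-runoff ordinates: 0.0, 1.0, 3.0, 7.0, 11.0, 10.0, 8.0, 7.0, 6.0, 5.0, 4.0, 3.0, 0.0 cfs.
The maximum is 11.0 cfs, occurring at the reading for t = 1 h.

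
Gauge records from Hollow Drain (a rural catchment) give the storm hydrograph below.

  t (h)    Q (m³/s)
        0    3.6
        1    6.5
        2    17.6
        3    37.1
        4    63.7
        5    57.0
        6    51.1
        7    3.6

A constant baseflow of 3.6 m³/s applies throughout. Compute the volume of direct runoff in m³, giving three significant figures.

V ≈ 7.61 × 10^5 m³

Direct-runoff ordinates (Q − Q_b): 0.0, 2.9, 14.0, 33.5, 60.1, 53.4, 47.5, 0.0 m³/s.
ΣQ_DR = 211.4 m³/s.
With Δt = 1 h = 3600 s, V = ΣQ_DR · Δt = 211.4 × 3600 = 7.61 × 10^5 m³.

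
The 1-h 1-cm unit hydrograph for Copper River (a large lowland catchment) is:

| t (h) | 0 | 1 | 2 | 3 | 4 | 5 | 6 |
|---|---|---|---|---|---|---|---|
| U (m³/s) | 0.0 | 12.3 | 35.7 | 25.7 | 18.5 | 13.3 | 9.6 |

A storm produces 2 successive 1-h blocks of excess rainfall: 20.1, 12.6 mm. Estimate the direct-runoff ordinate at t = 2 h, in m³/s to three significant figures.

By discrete convolution, Q_j = Σ (P_i / 10 mm) · U_{j−i}.
At t = 2 h (j=2): Q = (20.1/10)·35.7 + (12.6/10)·12.3 = 87.3 m³/s.

Q ≈ 87.3 m³/s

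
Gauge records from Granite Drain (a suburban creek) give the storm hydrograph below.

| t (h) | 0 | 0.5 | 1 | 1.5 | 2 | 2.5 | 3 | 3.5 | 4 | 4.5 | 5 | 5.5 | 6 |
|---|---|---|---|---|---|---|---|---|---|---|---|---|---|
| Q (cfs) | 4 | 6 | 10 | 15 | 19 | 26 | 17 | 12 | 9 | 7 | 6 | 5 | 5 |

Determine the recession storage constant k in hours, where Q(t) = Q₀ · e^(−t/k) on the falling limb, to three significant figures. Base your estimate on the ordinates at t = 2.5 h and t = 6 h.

k ≈ 2.12 h

On the falling limb, Q drops from 26 to 5 cfs between t = 2.5 h and t = 6 h (Δt = 3.5 h).
k = −Δt / ln(Q₂/Q₁) = −3.5 / ln(5/26) = 2.12 h.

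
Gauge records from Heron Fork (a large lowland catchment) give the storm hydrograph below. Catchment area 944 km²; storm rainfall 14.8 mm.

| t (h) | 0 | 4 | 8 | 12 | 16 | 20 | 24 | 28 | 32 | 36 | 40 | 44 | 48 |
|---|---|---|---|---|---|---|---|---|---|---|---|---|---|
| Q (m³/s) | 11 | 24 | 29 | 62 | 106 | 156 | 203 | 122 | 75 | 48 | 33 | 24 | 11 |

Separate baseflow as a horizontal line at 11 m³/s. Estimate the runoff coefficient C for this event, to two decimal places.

C ≈ 0.78

ΣQ_DR = 761.0 m³/s; V = ΣQ_DR·Δt = 1.096 × 10^7 m³.
Runoff depth d = V / A = 11.61 mm.
C = d / P = 11.61 / 14.8 = 0.78.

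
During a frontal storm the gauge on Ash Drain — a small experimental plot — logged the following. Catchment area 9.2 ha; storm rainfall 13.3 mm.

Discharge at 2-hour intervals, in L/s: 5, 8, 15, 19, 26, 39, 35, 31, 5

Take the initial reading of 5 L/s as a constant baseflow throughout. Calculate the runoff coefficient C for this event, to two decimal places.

ΣQ_DR = 138.0 L/s; V = ΣQ_DR·Δt = 9.936 × 10^5 L.
Runoff depth d = V / A = 10.80 mm.
C = d / P = 10.80 / 13.3 = 0.81.

C ≈ 0.81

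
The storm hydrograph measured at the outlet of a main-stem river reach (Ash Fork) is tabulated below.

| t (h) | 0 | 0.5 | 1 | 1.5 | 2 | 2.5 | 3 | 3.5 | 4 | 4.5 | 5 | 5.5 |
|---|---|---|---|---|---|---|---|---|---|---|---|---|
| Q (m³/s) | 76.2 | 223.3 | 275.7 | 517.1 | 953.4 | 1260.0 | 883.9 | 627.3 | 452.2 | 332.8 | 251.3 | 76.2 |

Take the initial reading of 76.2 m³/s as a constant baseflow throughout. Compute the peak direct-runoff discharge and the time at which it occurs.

Q_p = 1183.8 m³/s at t = 2.5 h

Subtracting baseflow gives direct-runoff ordinates: 0.0, 147.1, 199.5, 440.9, 877.2, 1183.8, 807.7, 551.1, 376.0, 256.6, 175.1, 0.0 m³/s.
The maximum is 1183.8 m³/s, occurring at the reading for t = 2.5 h.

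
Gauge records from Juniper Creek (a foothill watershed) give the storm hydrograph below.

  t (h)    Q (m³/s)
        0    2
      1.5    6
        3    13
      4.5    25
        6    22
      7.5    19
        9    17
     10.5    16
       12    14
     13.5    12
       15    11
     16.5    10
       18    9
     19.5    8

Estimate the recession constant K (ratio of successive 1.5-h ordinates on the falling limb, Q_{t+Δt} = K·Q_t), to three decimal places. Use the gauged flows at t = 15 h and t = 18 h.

K ≈ 0.905

Using the recession-limb readings at t = 15 h and t = 18 h: Q falls from 11 to 9 m³/s over 2 intervals.
K = (Q₂/Q₁)^(1/2) = (9/11)^(1/2) = 0.905.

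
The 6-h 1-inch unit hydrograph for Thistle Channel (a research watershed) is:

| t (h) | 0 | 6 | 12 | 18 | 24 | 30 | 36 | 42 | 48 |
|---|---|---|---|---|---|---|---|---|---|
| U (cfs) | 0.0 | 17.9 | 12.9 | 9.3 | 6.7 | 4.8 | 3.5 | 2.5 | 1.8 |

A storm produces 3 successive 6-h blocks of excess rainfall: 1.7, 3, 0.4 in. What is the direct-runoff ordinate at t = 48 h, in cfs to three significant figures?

By discrete convolution, Q_j = Σ (P_i / 1 in) · U_{j−i}.
At t = 48 h (j=8): Q = (1.7/1)·1.8 + (3/1)·2.5 + (0.4/1)·3.5 = 12.0 cfs.

Q ≈ 12.0 cfs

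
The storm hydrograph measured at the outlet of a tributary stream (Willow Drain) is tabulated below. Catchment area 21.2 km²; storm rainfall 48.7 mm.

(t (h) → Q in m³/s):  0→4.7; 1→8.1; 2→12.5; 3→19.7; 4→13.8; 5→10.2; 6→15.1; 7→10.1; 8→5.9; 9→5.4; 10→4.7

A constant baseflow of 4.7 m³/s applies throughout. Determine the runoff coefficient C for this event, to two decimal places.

ΣQ_DR = 58.50 m³/s; V = ΣQ_DR·Δt = 2.106 × 10^5 m³.
Runoff depth d = V / A = 9.934 mm.
C = d / P = 9.934 / 48.7 = 0.20.

C ≈ 0.20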